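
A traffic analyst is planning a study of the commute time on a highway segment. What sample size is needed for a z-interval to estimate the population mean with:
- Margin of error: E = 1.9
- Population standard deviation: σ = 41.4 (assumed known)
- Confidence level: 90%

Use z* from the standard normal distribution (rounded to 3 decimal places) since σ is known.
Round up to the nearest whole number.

Using z* since population σ is known (z-interval formula).

For 90% confidence, z* = 1.645 (from standard normal table)

Sample size formula for z-interval: n = (z*σ/E)²

n = (1.645 × 41.4 / 1.9)²
  = (35.843684)²
  = 1284.7697

Round up to the nearest whole number: n = 1285

1285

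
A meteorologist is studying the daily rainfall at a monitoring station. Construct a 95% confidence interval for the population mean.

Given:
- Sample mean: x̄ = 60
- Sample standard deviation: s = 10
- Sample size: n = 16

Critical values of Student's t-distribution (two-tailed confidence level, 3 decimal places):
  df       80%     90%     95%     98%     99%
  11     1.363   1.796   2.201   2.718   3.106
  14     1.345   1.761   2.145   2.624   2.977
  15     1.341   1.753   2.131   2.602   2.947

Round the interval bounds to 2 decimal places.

The population standard deviation σ is unknown (only the sample standard deviation s is given), so use a t-interval with df = n - 1 = 16 - 1 = 15.

For 95% confidence with df = 15, t* = 2.131 (from t-table)

Standard error: SE = s/√n = 10/√16 = 2.500000

Margin of error: E = t* × SE = 2.131 × 2.500000 = 5.3275

T-interval: x̄ ± E = 60 ± 5.3275 = (54.6725, 65.3275)

Rounded to 2 decimal places:

(54.67, 65.33)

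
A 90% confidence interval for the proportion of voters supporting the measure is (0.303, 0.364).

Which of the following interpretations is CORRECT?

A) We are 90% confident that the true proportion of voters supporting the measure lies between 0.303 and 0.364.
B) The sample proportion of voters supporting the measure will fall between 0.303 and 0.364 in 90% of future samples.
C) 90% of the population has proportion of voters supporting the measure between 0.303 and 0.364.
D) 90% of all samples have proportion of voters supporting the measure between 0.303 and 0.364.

A confidence interval represents our confidence in the procedure, not a probability statement about the parameter.

Key concept: If we repeated this sampling process many times and computed a 90% CI each time, about 90% of those intervals would contain the true population parameter.

For this specific interval (0.303, 0.364):
- Midpoint (point estimate): 0.3335
- Margin of error: 0.0305

The correct interpretation is the one stating confidence that the true parameter lies in the interval — option A.

A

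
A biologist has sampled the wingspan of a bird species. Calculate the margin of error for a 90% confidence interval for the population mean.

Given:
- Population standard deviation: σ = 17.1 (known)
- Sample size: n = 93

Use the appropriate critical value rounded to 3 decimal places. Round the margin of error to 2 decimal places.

The population standard deviation σ is known, so use the z-interval margin of error formula.

For 90% confidence, z* = 1.645 (from standard normal table)

Margin of error formula for z-interval: E = z* × σ/√n

E = 1.645 × 17.1/√93
  = 1.645 × 1.773187
  = 2.9169

Rounded to 2 decimal places:

2.92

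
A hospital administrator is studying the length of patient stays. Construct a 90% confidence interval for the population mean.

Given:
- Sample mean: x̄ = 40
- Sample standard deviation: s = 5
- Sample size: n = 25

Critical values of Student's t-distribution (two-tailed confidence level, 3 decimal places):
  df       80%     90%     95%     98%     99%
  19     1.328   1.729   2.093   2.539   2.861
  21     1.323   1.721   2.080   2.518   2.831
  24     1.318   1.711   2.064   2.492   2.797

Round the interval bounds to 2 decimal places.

The population standard deviation σ is unknown (only the sample standard deviation s is given), so use a t-interval with df = n - 1 = 25 - 1 = 24.

For 90% confidence with df = 24, t* = 1.711 (from t-table)

Standard error: SE = s/√n = 5/√25 = 1.000000

Margin of error: E = t* × SE = 1.711 × 1.000000 = 1.7110

T-interval: x̄ ± E = 40 ± 1.7110 = (38.2890, 41.7110)

Rounded to 2 decimal places:

(38.29, 41.71)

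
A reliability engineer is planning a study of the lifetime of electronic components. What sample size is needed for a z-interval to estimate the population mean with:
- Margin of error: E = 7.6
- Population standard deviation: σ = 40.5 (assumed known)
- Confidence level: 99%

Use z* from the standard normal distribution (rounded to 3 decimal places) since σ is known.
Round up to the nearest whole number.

Using z* since population σ is known (z-interval formula).

For 99% confidence, z* = 2.576 (from standard normal table)

Sample size formula for z-interval: n = (z*σ/E)²

n = (2.576 × 40.5 / 7.6)²
  = (13.727368)²
  = 188.4406

Round up to the nearest whole number: n = 189

189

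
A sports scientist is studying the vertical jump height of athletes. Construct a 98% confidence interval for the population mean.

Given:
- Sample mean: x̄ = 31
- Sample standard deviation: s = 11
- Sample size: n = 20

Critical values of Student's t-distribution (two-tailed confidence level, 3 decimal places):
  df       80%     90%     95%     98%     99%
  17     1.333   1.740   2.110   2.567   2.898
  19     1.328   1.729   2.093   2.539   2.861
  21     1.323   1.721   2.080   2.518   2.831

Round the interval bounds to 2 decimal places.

The population standard deviation σ is unknown (only the sample standard deviation s is given), so use a t-interval with df = n - 1 = 20 - 1 = 19.

For 98% confidence with df = 19, t* = 2.539 (from t-table)

Standard error: SE = s/√n = 11/√20 = 2.459675

Margin of error: E = t* × SE = 2.539 × 2.459675 = 6.2451

T-interval: x̄ ± E = 31 ± 6.2451 = (24.7549, 37.2451)

Rounded to 2 decimal places:

(24.75, 37.25)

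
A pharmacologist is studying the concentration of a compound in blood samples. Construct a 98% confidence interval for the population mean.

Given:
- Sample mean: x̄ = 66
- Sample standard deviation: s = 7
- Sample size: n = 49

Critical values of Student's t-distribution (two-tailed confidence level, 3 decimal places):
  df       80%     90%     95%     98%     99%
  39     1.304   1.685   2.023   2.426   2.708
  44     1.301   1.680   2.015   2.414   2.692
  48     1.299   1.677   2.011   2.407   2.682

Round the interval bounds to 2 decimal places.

The population standard deviation σ is unknown (only the sample standard deviation s is given), so use a t-interval with df = n - 1 = 49 - 1 = 48.

For 98% confidence with df = 48, t* = 2.407 (from t-table)

Standard error: SE = s/√n = 7/√49 = 1.000000

Margin of error: E = t* × SE = 2.407 × 1.000000 = 2.4070

T-interval: x̄ ± E = 66 ± 2.4070 = (63.5930, 68.4070)

Rounded to 2 decimal places:

(63.59, 68.41)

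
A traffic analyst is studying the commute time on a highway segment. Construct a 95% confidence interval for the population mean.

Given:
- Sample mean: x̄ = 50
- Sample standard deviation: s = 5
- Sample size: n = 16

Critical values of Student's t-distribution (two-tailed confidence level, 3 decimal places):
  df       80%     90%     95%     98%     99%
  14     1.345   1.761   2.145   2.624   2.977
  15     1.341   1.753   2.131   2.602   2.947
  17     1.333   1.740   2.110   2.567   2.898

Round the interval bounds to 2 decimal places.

The population standard deviation σ is unknown (only the sample standard deviation s is given), so use a t-interval with df = n - 1 = 16 - 1 = 15.

For 95% confidence with df = 15, t* = 2.131 (from t-table)

Standard error: SE = s/√n = 5/√16 = 1.250000

Margin of error: E = t* × SE = 2.131 × 1.250000 = 2.6637

T-interval: x̄ ± E = 50 ± 2.6637 = (47.3362, 52.6638)

Rounded to 2 decimal places:

(47.34, 52.66)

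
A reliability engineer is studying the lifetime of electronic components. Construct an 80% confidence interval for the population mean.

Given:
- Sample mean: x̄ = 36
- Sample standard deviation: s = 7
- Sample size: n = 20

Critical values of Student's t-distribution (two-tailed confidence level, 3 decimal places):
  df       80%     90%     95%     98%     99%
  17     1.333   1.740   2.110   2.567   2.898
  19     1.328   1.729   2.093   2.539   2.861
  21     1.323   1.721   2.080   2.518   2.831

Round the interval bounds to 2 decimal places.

The population standard deviation σ is unknown (only the sample standard deviation s is given), so use a t-interval with df = n - 1 = 20 - 1 = 19.

For 80% confidence with df = 19, t* = 1.328 (from t-table)

Standard error: SE = s/√n = 7/√20 = 1.565248

Margin of error: E = t* × SE = 1.328 × 1.565248 = 2.0786

T-interval: x̄ ± E = 36 ± 2.0786 = (33.9214, 38.0786)

Rounded to 2 decimal places:

(33.92, 38.08)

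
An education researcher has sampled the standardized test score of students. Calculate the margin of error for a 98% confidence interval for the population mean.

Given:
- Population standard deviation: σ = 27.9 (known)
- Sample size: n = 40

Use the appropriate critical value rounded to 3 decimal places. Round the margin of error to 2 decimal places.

The population standard deviation σ is known, so use the z-interval margin of error formula.

For 98% confidence, z* = 2.326 (from standard normal table)

Margin of error formula for z-interval: E = z* × σ/√n

E = 2.326 × 27.9/√40
  = 2.326 × 4.411377
  = 10.2609

Rounded to 2 decimal places:

10.26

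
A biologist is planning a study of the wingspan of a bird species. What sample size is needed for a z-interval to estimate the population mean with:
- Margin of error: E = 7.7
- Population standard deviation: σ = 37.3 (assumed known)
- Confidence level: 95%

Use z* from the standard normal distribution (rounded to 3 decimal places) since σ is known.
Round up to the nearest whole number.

Using z* since population σ is known (z-interval formula).

For 95% confidence, z* = 1.96 (from standard normal table)

Sample size formula for z-interval: n = (z*σ/E)²

n = (1.96 × 37.3 / 7.7)²
  = (9.494545)²
  = 90.1464

Round up to the nearest whole number: n = 91

91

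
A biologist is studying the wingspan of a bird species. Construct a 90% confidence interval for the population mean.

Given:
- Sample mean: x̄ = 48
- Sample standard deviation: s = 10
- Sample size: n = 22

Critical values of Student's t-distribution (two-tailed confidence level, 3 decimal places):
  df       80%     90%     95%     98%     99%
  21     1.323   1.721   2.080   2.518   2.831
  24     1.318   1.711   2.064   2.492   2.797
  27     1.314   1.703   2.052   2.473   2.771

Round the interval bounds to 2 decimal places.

The population standard deviation σ is unknown (only the sample standard deviation s is given), so use a t-interval with df = n - 1 = 22 - 1 = 21.

For 90% confidence with df = 21, t* = 1.721 (from t-table)

Standard error: SE = s/√n = 10/√22 = 2.132007

Margin of error: E = t* × SE = 1.721 × 2.132007 = 3.6692

T-interval: x̄ ± E = 48 ± 3.6692 = (44.3308, 51.6692)

Rounded to 2 decimal places:

(44.33, 51.67)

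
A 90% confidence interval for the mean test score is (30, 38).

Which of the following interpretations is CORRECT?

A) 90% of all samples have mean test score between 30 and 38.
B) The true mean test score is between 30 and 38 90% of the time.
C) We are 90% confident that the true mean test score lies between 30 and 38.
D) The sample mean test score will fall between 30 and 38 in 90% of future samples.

A confidence interval represents our confidence in the procedure, not a probability statement about the parameter.

Key concept: If we repeated this sampling process many times and computed a 90% CI each time, about 90% of those intervals would contain the true population parameter.

For this specific interval (30, 38):
- Midpoint (point estimate): 34
- Margin of error: 4

The correct interpretation is the one stating confidence that the true parameter lies in the interval — option C.

C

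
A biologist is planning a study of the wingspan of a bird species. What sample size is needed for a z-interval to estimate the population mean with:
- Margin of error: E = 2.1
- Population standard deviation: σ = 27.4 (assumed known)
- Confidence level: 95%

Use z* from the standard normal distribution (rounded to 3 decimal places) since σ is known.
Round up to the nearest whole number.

Using z* since population σ is known (z-interval formula).

For 95% confidence, z* = 1.96 (from standard normal table)

Sample size formula for z-interval: n = (z*σ/E)²

n = (1.96 × 27.4 / 2.1)²
  = (25.573333)²
  = 653.9954

Round up to the nearest whole number: n = 654

654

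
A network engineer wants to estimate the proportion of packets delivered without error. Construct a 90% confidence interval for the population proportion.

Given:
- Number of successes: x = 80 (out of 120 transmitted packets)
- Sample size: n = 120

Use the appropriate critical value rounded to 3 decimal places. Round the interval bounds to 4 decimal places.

Sample proportion: p̂ = 80/120 = 0.666667

Check conditions for normal approximation:
  np̂ = 80 ≥ 10 ✓
  n(1-p̂) = 40 ≥ 10 ✓

The sample is large enough, so use a z-interval (normal approximation) for the proportion.

For 90% confidence, z* = 1.645 (from standard normal table)

Standard error: SE = √(p̂(1-p̂)/n) = √(0.666667×0.333333/120) = 0.04303315

Margin of error: E = z* × SE = 1.645 × 0.04303315 = 0.070790

Z-interval: p̂ ± E = 0.666667 ± 0.070790 = (0.595877, 0.737456)

Rounded to 4 decimal places:

(0.5959, 0.7375)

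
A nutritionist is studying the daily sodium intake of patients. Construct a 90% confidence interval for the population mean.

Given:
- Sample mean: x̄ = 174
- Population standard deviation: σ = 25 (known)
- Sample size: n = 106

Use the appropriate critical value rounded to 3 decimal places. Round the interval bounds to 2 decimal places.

The population standard deviation σ is known, so use a z-interval (standard normal critical value).

For 90% confidence, z* = 1.645 (from standard normal table)

Standard error: SE = σ/√n = 25/√106 = 2.428215

Margin of error: E = z* × SE = 1.645 × 2.428215 = 3.9944

Z-interval: x̄ ± E = 174 ± 3.9944 = (170.0056, 177.9944)

Rounded to 2 decimal places:

(170.01, 177.99)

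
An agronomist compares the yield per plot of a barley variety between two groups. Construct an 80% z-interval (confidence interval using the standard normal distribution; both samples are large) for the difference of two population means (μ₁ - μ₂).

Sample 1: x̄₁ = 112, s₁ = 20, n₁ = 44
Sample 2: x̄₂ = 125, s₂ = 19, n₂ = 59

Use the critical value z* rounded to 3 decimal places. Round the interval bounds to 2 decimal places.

Both samples are large (n₁ = 44 ≥ 30, n₂ = 59 ≥ 30), so a z-interval for the difference of means applies.

Point estimate: x̄₁ - x̄₂ = 112 - 125 = -13

Standard error: SE = √(s₁²/n₁ + s₂²/n₂)
= √(20²/44 + 19²/59)
= √(9.090909 + 6.118644)
= 3.899943

For 80% confidence, z* = 1.282 (from standard normal table)
Margin of error: E = z* × SE = 1.282 × 3.899943 = 4.9997

Z-interval: (x̄₁ - x̄₂) ± E = -13 ± 4.9997 = (-17.9997, -8.0003)

Rounded to 2 decimal places:

(-18.00, -8.00)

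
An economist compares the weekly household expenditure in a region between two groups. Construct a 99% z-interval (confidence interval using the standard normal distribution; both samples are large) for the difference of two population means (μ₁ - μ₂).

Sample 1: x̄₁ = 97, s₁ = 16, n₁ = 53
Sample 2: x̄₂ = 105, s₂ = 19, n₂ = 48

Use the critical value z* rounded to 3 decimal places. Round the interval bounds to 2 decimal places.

Both samples are large (n₁ = 53 ≥ 30, n₂ = 48 ≥ 30), so a z-interval for the difference of means applies.

Point estimate: x̄₁ - x̄₂ = 97 - 105 = -8

Standard error: SE = √(s₁²/n₁ + s₂²/n₂)
= √(16²/53 + 19²/48)
= √(4.830189 + 7.520833)
= 3.514402

For 99% confidence, z* = 2.576 (from standard normal table)
Margin of error: E = z* × SE = 2.576 × 3.514402 = 9.0531

Z-interval: (x̄₁ - x̄₂) ± E = -8 ± 9.0531 = (-17.0531, 1.0531)

Rounded to 2 decimal places:

(-17.05, 1.05)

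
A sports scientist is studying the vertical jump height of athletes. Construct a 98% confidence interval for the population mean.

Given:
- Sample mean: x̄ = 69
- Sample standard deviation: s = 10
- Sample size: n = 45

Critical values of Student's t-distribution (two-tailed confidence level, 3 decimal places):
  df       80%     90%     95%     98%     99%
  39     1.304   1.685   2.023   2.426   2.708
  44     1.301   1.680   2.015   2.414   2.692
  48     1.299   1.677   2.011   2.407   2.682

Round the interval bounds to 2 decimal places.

The population standard deviation σ is unknown (only the sample standard deviation s is given), so use a t-interval with df = n - 1 = 45 - 1 = 44.

For 98% confidence with df = 44, t* = 2.414 (from t-table)

Standard error: SE = s/√n = 10/√45 = 1.490712

Margin of error: E = t* × SE = 2.414 × 1.490712 = 3.5986

T-interval: x̄ ± E = 69 ± 3.5986 = (65.4014, 72.5986)

Rounded to 2 decimal places:

(65.40, 72.60)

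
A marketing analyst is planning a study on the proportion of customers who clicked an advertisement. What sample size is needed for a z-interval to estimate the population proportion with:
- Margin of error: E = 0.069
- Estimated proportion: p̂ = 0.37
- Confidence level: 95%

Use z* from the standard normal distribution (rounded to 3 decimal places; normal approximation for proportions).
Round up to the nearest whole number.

Using z* for proportion z-interval (normal approximation).

For 95% confidence, z* = 1.96 (from standard normal table)

Sample size formula for proportion z-interval: n = z*²p̂(1-p̂)/E²

n = 1.96² × 0.37 × 0.63 / 0.069²
  = 3.8416 × 0.2331 / 0.004761
  = 188.0859

Round up to the nearest whole number: n = 189

189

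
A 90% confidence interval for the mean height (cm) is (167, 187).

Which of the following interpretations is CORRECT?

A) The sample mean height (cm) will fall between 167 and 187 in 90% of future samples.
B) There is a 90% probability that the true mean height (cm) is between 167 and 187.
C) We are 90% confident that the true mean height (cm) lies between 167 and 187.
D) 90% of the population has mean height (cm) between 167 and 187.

A confidence interval represents our confidence in the procedure, not a probability statement about the parameter.

Key concept: If we repeated this sampling process many times and computed a 90% CI each time, about 90% of those intervals would contain the true population parameter.

For this specific interval (167, 187):
- Midpoint (point estimate): 177
- Margin of error: 10

The correct interpretation is the one stating confidence that the true parameter lies in the interval — option C.

C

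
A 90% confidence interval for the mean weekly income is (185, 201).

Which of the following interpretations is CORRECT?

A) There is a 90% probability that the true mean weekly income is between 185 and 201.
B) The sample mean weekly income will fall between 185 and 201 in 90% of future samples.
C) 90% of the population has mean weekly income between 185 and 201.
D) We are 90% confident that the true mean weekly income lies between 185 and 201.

A confidence interval represents our confidence in the procedure, not a probability statement about the parameter.

Key concept: If we repeated this sampling process many times and computed a 90% CI each time, about 90% of those intervals would contain the true population parameter.

For this specific interval (185, 201):
- Midpoint (point estimate): 193
- Margin of error: 8

The correct interpretation is the one stating confidence that the true parameter lies in the interval — option D.

D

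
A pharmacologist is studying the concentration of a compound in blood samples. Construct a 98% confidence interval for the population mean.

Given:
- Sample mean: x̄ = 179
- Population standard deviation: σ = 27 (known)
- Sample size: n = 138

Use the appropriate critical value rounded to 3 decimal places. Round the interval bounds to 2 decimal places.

The population standard deviation σ is known, so use a z-interval (standard normal critical value).

For 98% confidence, z* = 2.326 (from standard normal table)

Standard error: SE = σ/√n = 27/√138 = 2.298393

Margin of error: E = z* × SE = 2.326 × 2.298393 = 5.3461

Z-interval: x̄ ± E = 179 ± 5.3461 = (173.6539, 184.3461)

Rounded to 2 decimal places:

(173.65, 184.35)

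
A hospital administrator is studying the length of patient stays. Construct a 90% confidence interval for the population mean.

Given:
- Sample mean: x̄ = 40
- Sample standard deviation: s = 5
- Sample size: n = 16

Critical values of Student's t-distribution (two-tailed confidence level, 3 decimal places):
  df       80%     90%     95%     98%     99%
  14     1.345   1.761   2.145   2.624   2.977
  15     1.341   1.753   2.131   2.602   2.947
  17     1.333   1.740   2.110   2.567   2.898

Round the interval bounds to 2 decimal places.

The population standard deviation σ is unknown (only the sample standard deviation s is given), so use a t-interval with df = n - 1 = 16 - 1 = 15.

For 90% confidence with df = 15, t* = 1.753 (from t-table)

Standard error: SE = s/√n = 5/√16 = 1.250000

Margin of error: E = t* × SE = 1.753 × 1.250000 = 2.1912

T-interval: x̄ ± E = 40 ± 2.1912 = (37.8088, 42.1912)

Rounded to 2 decimal places:

(37.81, 42.19)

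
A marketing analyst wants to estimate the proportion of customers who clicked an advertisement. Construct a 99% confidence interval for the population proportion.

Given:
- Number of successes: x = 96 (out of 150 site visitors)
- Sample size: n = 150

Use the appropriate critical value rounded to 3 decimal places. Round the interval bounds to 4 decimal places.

Sample proportion: p̂ = 96/150 = 0.640000

Check conditions for normal approximation:
  np̂ = 96 ≥ 10 ✓
  n(1-p̂) = 54 ≥ 10 ✓

The sample is large enough, so use a z-interval (normal approximation) for the proportion.

For 99% confidence, z* = 2.576 (from standard normal table)

Standard error: SE = √(p̂(1-p̂)/n) = √(0.640000×0.360000/150) = 0.03919184

Margin of error: E = z* × SE = 2.576 × 0.03919184 = 0.100958

Z-interval: p̂ ± E = 0.640000 ± 0.100958 = (0.539042, 0.740958)

Rounded to 4 decimal places:

(0.5390, 0.7410)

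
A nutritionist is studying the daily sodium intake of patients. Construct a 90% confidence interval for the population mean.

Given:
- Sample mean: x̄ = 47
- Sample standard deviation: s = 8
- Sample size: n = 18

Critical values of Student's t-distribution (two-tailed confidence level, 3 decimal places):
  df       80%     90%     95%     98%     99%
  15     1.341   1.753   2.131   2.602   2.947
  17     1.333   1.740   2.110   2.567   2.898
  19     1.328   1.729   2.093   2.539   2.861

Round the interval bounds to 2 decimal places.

The population standard deviation σ is unknown (only the sample standard deviation s is given), so use a t-interval with df = n - 1 = 18 - 1 = 17.

For 90% confidence with df = 17, t* = 1.740 (from t-table)

Standard error: SE = s/√n = 8/√18 = 1.885618

Margin of error: E = t* × SE = 1.740 × 1.885618 = 3.2810

T-interval: x̄ ± E = 47 ± 3.2810 = (43.7190, 50.2810)

Rounded to 2 decimal places:

(43.72, 50.28)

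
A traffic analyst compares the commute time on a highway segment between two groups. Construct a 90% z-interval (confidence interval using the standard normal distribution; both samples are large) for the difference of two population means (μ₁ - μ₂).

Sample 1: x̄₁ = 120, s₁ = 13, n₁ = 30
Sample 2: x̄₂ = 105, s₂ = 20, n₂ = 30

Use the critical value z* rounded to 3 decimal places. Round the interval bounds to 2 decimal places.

Both samples are large (n₁ = 30 ≥ 30, n₂ = 30 ≥ 30), so a z-interval for the difference of means applies.

Point estimate: x̄₁ - x̄₂ = 120 - 105 = 15

Standard error: SE = √(s₁²/n₁ + s₂²/n₂)
= √(13²/30 + 20²/30)
= √(5.633333 + 13.333333)
= 4.355074

For 90% confidence, z* = 1.645 (from standard normal table)
Margin of error: E = z* × SE = 1.645 × 4.355074 = 7.1641

Z-interval: (x̄₁ - x̄₂) ± E = 15 ± 7.1641 = (7.8359, 22.1641)

Rounded to 2 decimal places:

(7.84, 22.16)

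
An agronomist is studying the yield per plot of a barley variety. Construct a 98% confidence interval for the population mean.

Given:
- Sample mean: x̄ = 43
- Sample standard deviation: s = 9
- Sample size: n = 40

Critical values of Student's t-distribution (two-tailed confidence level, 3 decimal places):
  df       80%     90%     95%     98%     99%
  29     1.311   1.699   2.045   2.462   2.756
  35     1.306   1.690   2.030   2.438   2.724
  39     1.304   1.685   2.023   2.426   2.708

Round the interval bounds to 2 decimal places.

The population standard deviation σ is unknown (only the sample standard deviation s is given), so use a t-interval with df = n - 1 = 40 - 1 = 39.

For 98% confidence with df = 39, t* = 2.426 (from t-table)

Standard error: SE = s/√n = 9/√40 = 1.423025

Margin of error: E = t* × SE = 2.426 × 1.423025 = 3.4523

T-interval: x̄ ± E = 43 ± 3.4523 = (39.5477, 46.4523)

Rounded to 2 decimal places:

(39.55, 46.45)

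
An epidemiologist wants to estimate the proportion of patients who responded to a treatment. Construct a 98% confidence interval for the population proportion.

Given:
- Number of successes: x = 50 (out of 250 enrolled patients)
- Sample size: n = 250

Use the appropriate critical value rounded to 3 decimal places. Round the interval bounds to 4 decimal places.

Sample proportion: p̂ = 50/250 = 0.200000

Check conditions for normal approximation:
  np̂ = 50 ≥ 10 ✓
  n(1-p̂) = 200 ≥ 10 ✓

The sample is large enough, so use a z-interval (normal approximation) for the proportion.

For 98% confidence, z* = 2.326 (from standard normal table)

Standard error: SE = √(p̂(1-p̂)/n) = √(0.200000×0.800000/250) = 0.02529822

Margin of error: E = z* × SE = 2.326 × 0.02529822 = 0.058844

Z-interval: p̂ ± E = 0.200000 ± 0.058844 = (0.141156, 0.258844)

Rounded to 4 decimal places:

(0.1412, 0.2588)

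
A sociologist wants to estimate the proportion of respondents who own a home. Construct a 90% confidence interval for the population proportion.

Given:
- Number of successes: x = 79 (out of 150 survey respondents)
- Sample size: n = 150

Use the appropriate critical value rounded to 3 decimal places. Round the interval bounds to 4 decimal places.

Sample proportion: p̂ = 79/150 = 0.526667

Check conditions for normal approximation:
  np̂ = 79 ≥ 10 ✓
  n(1-p̂) = 71 ≥ 10 ✓

The sample is large enough, so use a z-interval (normal approximation) for the proportion.

For 90% confidence, z* = 1.645 (from standard normal table)

Standard error: SE = √(p̂(1-p̂)/n) = √(0.526667×0.473333/150) = 0.04076673

Margin of error: E = z* × SE = 1.645 × 0.04076673 = 0.067061

Z-interval: p̂ ± E = 0.526667 ± 0.067061 = (0.459605, 0.593728)

Rounded to 4 decimal places:

(0.4596, 0.5937)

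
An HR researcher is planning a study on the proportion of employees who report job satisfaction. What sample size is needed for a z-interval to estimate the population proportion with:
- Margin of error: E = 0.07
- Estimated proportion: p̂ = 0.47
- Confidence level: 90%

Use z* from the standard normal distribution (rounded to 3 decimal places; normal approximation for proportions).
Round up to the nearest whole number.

Using z* for proportion z-interval (normal approximation).

For 90% confidence, z* = 1.645 (from standard normal table)

Sample size formula for proportion z-interval: n = z*²p̂(1-p̂)/E²

n = 1.645² × 0.47 × 0.53 / 0.07²
  = 2.706025 × 0.2491 / 0.0049
  = 137.5655

Round up to the nearest whole number: n = 138

138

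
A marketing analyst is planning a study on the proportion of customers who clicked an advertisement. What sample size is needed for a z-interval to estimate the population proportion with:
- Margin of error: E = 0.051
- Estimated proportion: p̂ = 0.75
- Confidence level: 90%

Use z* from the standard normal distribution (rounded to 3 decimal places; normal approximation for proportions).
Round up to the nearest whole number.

Using z* for proportion z-interval (normal approximation).

For 90% confidence, z* = 1.645 (from standard normal table)

Sample size formula for proportion z-interval: n = z*²p̂(1-p̂)/E²

n = 1.645² × 0.75 × 0.25 / 0.051²
  = 2.706025 × 0.1875 / 0.002601
  = 195.0710

Round up to the nearest whole number: n = 196

196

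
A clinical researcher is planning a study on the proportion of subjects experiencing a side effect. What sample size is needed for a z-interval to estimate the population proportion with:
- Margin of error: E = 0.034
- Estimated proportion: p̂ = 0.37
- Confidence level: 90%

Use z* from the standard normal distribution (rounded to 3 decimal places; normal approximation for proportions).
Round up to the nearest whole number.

Using z* for proportion z-interval (normal approximation).

For 90% confidence, z* = 1.645 (from standard normal table)

Sample size formula for proportion z-interval: n = z*²p̂(1-p̂)/E²

n = 1.645² × 0.37 × 0.63 / 0.034²
  = 2.706025 × 0.2331 / 0.001156
  = 545.6526

Round up to the nearest whole number: n = 546

546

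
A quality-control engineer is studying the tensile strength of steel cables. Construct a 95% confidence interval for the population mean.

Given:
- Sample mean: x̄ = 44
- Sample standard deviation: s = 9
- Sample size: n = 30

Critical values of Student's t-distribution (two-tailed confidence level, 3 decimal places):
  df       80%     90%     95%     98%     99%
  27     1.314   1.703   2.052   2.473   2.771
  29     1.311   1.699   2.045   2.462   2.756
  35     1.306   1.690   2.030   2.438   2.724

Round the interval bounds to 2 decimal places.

The population standard deviation σ is unknown (only the sample standard deviation s is given), so use a t-interval with df = n - 1 = 30 - 1 = 29.

For 95% confidence with df = 29, t* = 2.045 (from t-table)

Standard error: SE = s/√n = 9/√30 = 1.643168

Margin of error: E = t* × SE = 2.045 × 1.643168 = 3.3603

T-interval: x̄ ± E = 44 ± 3.3603 = (40.6397, 47.3603)

Rounded to 2 decimal places:

(40.64, 47.36)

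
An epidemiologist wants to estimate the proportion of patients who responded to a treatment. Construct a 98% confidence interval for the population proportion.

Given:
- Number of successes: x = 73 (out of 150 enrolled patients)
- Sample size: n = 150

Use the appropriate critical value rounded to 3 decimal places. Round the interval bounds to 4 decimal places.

Sample proportion: p̂ = 73/150 = 0.486667

Check conditions for normal approximation:
  np̂ = 73 ≥ 10 ✓
  n(1-p̂) = 77 ≥ 10 ✓

The sample is large enough, so use a z-interval (normal approximation) for the proportion.

For 98% confidence, z* = 2.326 (from standard normal table)

Standard error: SE = √(p̂(1-p̂)/n) = √(0.486667×0.513333/150) = 0.04081031

Margin of error: E = z* × SE = 2.326 × 0.04081031 = 0.094925

Z-interval: p̂ ± E = 0.486667 ± 0.094925 = (0.391742, 0.581591)

Rounded to 4 decimal places:

(0.3917, 0.5816)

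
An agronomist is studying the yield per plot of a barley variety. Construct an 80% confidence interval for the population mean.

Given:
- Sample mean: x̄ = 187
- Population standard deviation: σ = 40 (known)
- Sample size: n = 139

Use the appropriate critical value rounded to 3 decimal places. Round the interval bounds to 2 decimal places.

The population standard deviation σ is known, so use a z-interval (standard normal critical value).

For 80% confidence, z* = 1.282 (from standard normal table)

Standard error: SE = σ/√n = 40/√139 = 3.392756

Margin of error: E = z* × SE = 1.282 × 3.392756 = 4.3495

Z-interval: x̄ ± E = 187 ± 4.3495 = (182.6505, 191.3495)

Rounded to 2 decimal places:

(182.65, 191.35)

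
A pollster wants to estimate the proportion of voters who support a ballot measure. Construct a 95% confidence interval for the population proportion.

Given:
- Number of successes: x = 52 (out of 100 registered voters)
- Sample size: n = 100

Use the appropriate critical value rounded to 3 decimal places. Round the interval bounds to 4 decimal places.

Sample proportion: p̂ = 52/100 = 0.520000

Check conditions for normal approximation:
  np̂ = 52 ≥ 10 ✓
  n(1-p̂) = 48 ≥ 10 ✓

The sample is large enough, so use a z-interval (normal approximation) for the proportion.

For 95% confidence, z* = 1.96 (from standard normal table)

Standard error: SE = √(p̂(1-p̂)/n) = √(0.520000×0.480000/100) = 0.04995998

Margin of error: E = z* × SE = 1.96 × 0.04995998 = 0.097922

Z-interval: p̂ ± E = 0.520000 ± 0.097922 = (0.422078, 0.617922)

Rounded to 4 decimal places:

(0.4221, 0.6179)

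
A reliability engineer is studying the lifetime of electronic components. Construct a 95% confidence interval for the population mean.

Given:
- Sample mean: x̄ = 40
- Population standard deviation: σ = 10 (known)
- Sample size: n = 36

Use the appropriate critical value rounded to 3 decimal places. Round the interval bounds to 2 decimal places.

The population standard deviation σ is known, so use a z-interval (standard normal critical value).

For 95% confidence, z* = 1.96 (from standard normal table)

Standard error: SE = σ/√n = 10/√36 = 1.666667

Margin of error: E = z* × SE = 1.96 × 1.666667 = 3.2667

Z-interval: x̄ ± E = 40 ± 3.2667 = (36.7333, 43.2667)

Rounded to 2 decimal places:

(36.73, 43.27)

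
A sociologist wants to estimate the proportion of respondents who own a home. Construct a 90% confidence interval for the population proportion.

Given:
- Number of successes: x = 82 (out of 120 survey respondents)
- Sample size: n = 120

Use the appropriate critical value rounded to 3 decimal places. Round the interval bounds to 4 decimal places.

Sample proportion: p̂ = 82/120 = 0.683333

Check conditions for normal approximation:
  np̂ = 82 ≥ 10 ✓
  n(1-p̂) = 38 ≥ 10 ✓

The sample is large enough, so use a z-interval (normal approximation) for the proportion.

For 90% confidence, z* = 1.645 (from standard normal table)

Standard error: SE = √(p̂(1-p̂)/n) = √(0.683333×0.316667/120) = 0.04246458

Margin of error: E = z* × SE = 1.645 × 0.04246458 = 0.069854

Z-interval: p̂ ± E = 0.683333 ± 0.069854 = (0.613479, 0.753188)

Rounded to 4 decimal places:

(0.6135, 0.7532)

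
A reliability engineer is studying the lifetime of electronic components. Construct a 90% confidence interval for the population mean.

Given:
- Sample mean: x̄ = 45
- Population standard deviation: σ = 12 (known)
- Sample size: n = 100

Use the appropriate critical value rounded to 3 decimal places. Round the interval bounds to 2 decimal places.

The population standard deviation σ is known, so use a z-interval (standard normal critical value).

For 90% confidence, z* = 1.645 (from standard normal table)

Standard error: SE = σ/√n = 12/√100 = 1.200000

Margin of error: E = z* × SE = 1.645 × 1.200000 = 1.9740

Z-interval: x̄ ± E = 45 ± 1.9740 = (43.0260, 46.9740)

Rounded to 2 decimal places:

(43.03, 46.97)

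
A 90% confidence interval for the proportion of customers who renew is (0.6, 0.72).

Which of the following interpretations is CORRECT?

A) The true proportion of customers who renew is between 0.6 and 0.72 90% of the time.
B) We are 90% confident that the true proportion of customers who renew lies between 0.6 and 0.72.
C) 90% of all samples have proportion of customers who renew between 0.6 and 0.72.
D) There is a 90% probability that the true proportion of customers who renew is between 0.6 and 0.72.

A confidence interval represents our confidence in the procedure, not a probability statement about the parameter.

Key concept: If we repeated this sampling process many times and computed a 90% CI each time, about 90% of those intervals would contain the true population parameter.

For this specific interval (0.6, 0.72):
- Midpoint (point estimate): 0.66
- Margin of error: 0.06

The correct interpretation is the one stating confidence that the true parameter lies in the interval — option B.

B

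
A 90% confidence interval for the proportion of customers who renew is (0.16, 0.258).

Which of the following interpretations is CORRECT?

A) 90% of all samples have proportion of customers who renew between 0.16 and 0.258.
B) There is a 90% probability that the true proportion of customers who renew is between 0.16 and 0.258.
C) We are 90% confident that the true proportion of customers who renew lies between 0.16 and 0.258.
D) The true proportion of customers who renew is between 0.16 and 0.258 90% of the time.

A confidence interval represents our confidence in the procedure, not a probability statement about the parameter.

Key concept: If we repeated this sampling process many times and computed a 90% CI each time, about 90% of those intervals would contain the true population parameter.

For this specific interval (0.16, 0.258):
- Midpoint (point estimate): 0.209
- Margin of error: 0.049

The correct interpretation is the one stating confidence that the true parameter lies in the interval — option C.

C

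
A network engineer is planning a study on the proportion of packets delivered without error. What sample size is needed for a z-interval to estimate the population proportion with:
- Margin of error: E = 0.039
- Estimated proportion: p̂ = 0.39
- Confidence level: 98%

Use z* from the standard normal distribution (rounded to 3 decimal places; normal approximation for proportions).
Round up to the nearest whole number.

Using z* for proportion z-interval (normal approximation).

For 98% confidence, z* = 2.326 (from standard normal table)

Sample size formula for proportion z-interval: n = z*²p̂(1-p̂)/E²

n = 2.326² × 0.39 × 0.61 / 0.039²
  = 5.410276 × 0.2379 / 0.001521
  = 846.2227

Round up to the nearest whole number: n = 847

847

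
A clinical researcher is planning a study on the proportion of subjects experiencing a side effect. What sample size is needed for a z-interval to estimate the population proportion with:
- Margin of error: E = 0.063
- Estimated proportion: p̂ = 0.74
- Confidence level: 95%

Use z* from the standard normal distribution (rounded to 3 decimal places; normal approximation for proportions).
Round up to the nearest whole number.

Using z* for proportion z-interval (normal approximation).

For 95% confidence, z* = 1.96 (from standard normal table)

Sample size formula for proportion z-interval: n = z*²p̂(1-p̂)/E²

n = 1.96² × 0.74 × 0.26 / 0.063²
  = 3.8416 × 0.1924 / 0.003969
  = 186.2242

Round up to the nearest whole number: n = 187

187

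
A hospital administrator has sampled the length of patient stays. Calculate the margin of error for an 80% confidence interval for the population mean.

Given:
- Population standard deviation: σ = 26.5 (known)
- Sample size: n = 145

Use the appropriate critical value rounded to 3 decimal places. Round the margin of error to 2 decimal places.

The population standard deviation σ is known, so use the z-interval margin of error formula.

For 80% confidence, z* = 1.282 (from standard normal table)

Margin of error formula for z-interval: E = z* × σ/√n

E = 1.282 × 26.5/√145
  = 1.282 × 2.200705
  = 2.8213

Rounded to 2 decimal places:

2.82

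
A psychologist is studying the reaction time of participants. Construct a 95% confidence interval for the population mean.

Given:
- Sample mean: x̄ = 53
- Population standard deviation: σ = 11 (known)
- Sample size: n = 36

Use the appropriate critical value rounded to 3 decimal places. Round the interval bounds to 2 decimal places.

The population standard deviation σ is known, so use a z-interval (standard normal critical value).

For 95% confidence, z* = 1.96 (from standard normal table)

Standard error: SE = σ/√n = 11/√36 = 1.833333

Margin of error: E = z* × SE = 1.96 × 1.833333 = 3.5933

Z-interval: x̄ ± E = 53 ± 3.5933 = (49.4067, 56.5933)

Rounded to 2 decimal places:

(49.41, 56.59)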